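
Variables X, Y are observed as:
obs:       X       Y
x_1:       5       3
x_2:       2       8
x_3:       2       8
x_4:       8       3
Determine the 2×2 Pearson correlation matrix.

Step 1 — column means:
  mean(X) = (5 + 2 + 2 + 8) / 4 = 17/4 = 4.25
  mean(Y) = (3 + 8 + 8 + 3) / 4 = 22/4 = 5.5

Step 2 — sample variances and covariances s[i,j] = (1/(n-1)) · Σ_k (x_{k,i} - mean_i) · (x_{k,j} - mean_j), with n-1 = 3:
  s[X,X] = ((0.75)·(0.75) + (-2.25)·(-2.25) + (-2.25)·(-2.25) + (3.75)·(3.75)) / 3 = 24.75/3 = 8.25
  s[X,Y] = ((0.75)·(-2.5) + (-2.25)·(2.5) + (-2.25)·(2.5) + (3.75)·(-2.5)) / 3 = -22.5/3 = -7.5
  s[Y,Y] = ((-2.5)·(-2.5) + (2.5)·(2.5) + (2.5)·(2.5) + (-2.5)·(-2.5)) / 3 = 25/3 = 8.3333
  Sample standard deviations s_i = √(s[i,i]):
  s(X) = √(8.25) = 2.8723
  s(Y) = √(8.3333) = 2.8868

Step 3 — r_{ij} = s_{ij} / (s_i · s_j):
  r[X,X] = 1 (diagonal).
  r[X,Y] = -7.5 / (2.8723 · 2.8868) = -7.5 / 8.2916 = -0.9045
  r[Y,Y] = 1 (diagonal).

R is symmetric with unit diagonal. Assembling:

R = [[1, -0.9045],
 [-0.9045, 1]]


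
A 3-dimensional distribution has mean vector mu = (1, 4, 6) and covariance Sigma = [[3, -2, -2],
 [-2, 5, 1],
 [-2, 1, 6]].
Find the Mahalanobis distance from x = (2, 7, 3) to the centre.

Step 1 — centre the observation: (x - mu) = (1, 3, -3).

Step 2 — invert Sigma (cofactor / det for 3×3, or solve directly):
  Sigma^{-1} = [[0.5686, 0.1961, 0.1569],
 [0.1961, 0.2745, 0.0196],
 [0.1569, 0.0196, 0.2157]].

Step 3 — form the quadratic (x - mu)^T · Sigma^{-1} · (x - mu):
  Sigma^{-1} · (x - mu) = (0.6863, 0.9608, -0.4314).
  (x - mu)^T · [Sigma^{-1} · (x - mu)] = (1)·(0.6863) + (3)·(0.9608) + (-3)·(-0.4314) = 4.8627.

Step 4 — take square root: d = √(4.8627) ≈ 2.2052.

d(x, mu) = √(4.8627) ≈ 2.2052


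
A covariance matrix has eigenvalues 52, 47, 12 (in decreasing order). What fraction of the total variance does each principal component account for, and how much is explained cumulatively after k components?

Step 1 — total variance = trace(Sigma) = Σ λ_i = 52 + 47 + 12 = 111.

Step 2 — fraction explained by component i = λ_i / Σ λ:
  PC1: 52/111 = 0.4685
  PC2: 47/111 = 0.4234
  PC3: 12/111 = 0.1081

Step 3 — cumulative fraction after k components = (λ_1 + ... + λ_k) / Σ λ:
  k = 1: 52/111 = 0.4685
  k = 2: (52 + 47)/111 = 99/111 = 0.8919
  k = 3: (52 + 47 + 12)/111 = 111/111 = 1

Summary (fraction, with percent):

explained: PC1 0.4685 (46.85%), PC2 0.4234 (42.34%), PC3 0.1081 (10.81%);  cumulative: 0.4685, 0.8919, 1


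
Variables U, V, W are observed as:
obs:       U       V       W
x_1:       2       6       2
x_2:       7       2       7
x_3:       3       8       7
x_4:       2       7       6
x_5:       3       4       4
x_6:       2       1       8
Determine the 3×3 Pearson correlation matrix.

Step 1 — column means:
  mean(U) = (2 + 7 + 3 + 2 + 3 + 2) / 6 = 19/6 = 3.1667
  mean(V) = (6 + 2 + 8 + 7 + 4 + 1) / 6 = 28/6 = 4.6667
  mean(W) = (2 + 7 + 7 + 6 + 4 + 8) / 6 = 34/6 = 5.6667

Step 2 — sample variances and covariances s[i,j] = (1/(n-1)) · Σ_k (x_{k,i} - mean_i) · (x_{k,j} - mean_j), with n-1 = 5:
  s[U,U] = ((-1.1667)·(-1.1667) + (3.8333)·(3.8333) + (-0.1667)·(-0.1667) + (-1.1667)·(-1.1667) + (-0.1667)·(-0.1667) + (-1.1667)·(-1.1667)) / 5 = 18.8333/5 = 3.7667
  s[U,V] = ((-1.1667)·(1.3333) + (3.8333)·(-2.6667) + (-0.1667)·(3.3333) + (-1.1667)·(2.3333) + (-0.1667)·(-0.6667) + (-1.1667)·(-3.6667)) / 5 = -10.6667/5 = -2.1333
  s[U,W] = ((-1.1667)·(-3.6667) + (3.8333)·(1.3333) + (-0.1667)·(1.3333) + (-1.1667)·(0.3333) + (-0.1667)·(-1.6667) + (-1.1667)·(2.3333)) / 5 = 6.3333/5 = 1.2667
  s[V,V] = ((1.3333)·(1.3333) + (-2.6667)·(-2.6667) + (3.3333)·(3.3333) + (2.3333)·(2.3333) + (-0.6667)·(-0.6667) + (-3.6667)·(-3.6667)) / 5 = 39.3333/5 = 7.8667
  s[V,W] = ((1.3333)·(-3.6667) + (-2.6667)·(1.3333) + (3.3333)·(1.3333) + (2.3333)·(0.3333) + (-0.6667)·(-1.6667) + (-3.6667)·(2.3333)) / 5 = -10.6667/5 = -2.1333
  s[W,W] = ((-3.6667)·(-3.6667) + (1.3333)·(1.3333) + (1.3333)·(1.3333) + (0.3333)·(0.3333) + (-1.6667)·(-1.6667) + (2.3333)·(2.3333)) / 5 = 25.3333/5 = 5.0667
  Sample standard deviations s_i = √(s[i,i]):
  s(U) = √(3.7667) = 1.9408
  s(V) = √(7.8667) = 2.8048
  s(W) = √(5.0667) = 2.2509

Step 3 — r_{ij} = s_{ij} / (s_i · s_j):
  r[U,U] = 1 (diagonal).
  r[U,V] = -2.1333 / (1.9408 · 2.8048) = -2.1333 / 5.4434 = -0.3919
  r[U,W] = 1.2667 / (1.9408 · 2.2509) = 1.2667 / 4.3686 = 0.2899
  r[V,V] = 1 (diagonal).
  r[V,W] = -2.1333 / (2.8048 · 2.2509) = -2.1333 / 6.3133 = -0.3379
  r[W,W] = 1 (diagonal).

R is symmetric with unit diagonal. Assembling:

R = [[1, -0.3919, 0.2899],
 [-0.3919, 1, -0.3379],
 [0.2899, -0.3379, 1]]


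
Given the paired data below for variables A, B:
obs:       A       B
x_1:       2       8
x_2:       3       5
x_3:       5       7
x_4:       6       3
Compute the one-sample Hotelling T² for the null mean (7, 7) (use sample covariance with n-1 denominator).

Step 1 — sample mean vector:
  mean(A) = (2 + 3 + 5 + 6) / 4 = 16/4 = 4
  mean(B) = (8 + 5 + 7 + 3) / 4 = 23/4 = 5.75
  x̄ = (4, 5.75),  deviation x̄ - mu_0 = (4, 5.75) - (7, 7) = (-3, -1.25).

Step 2 — sample covariance matrix, S[i,j] = (1/(n-1)) · Σ_k (x_{k,i} - mean_i) · (x_{k,j} - mean_j), divisor n-1 = 3:
  S[A,A] = ((-2)·(-2) + (-1)·(-1) + (1)·(1) + (2)·(2)) / 3 = 10/3 = 3.3333
  S[A,B] = ((-2)·(2.25) + (-1)·(-0.75) + (1)·(1.25) + (2)·(-2.75)) / 3 = -8/3 = -2.6667
  S[B,B] = ((2.25)·(2.25) + (-0.75)·(-0.75) + (1.25)·(1.25) + (-2.75)·(-2.75)) / 3 = 14.75/3 = 4.9167
  S = [[3.3333, -2.6667],
 [-2.6667, 4.9167]].

Step 3 — invert S. det(S) = 3.3333·4.9167 - (-2.6667)² = 9.2778.
  S^{-1} = (1/det) · [[d, -b], [-b, a]] = [[0.5299, 0.2874],
 [0.2874, 0.3593]].

Step 4 — quadratic form (x̄ - mu_0)^T · S^{-1} · (x̄ - mu_0):
  S^{-1} · (x̄ - mu_0) = (-1.9491, -1.3114),
  (x̄ - mu_0)^T · [...] = (-3)·(-1.9491) + (-1.25)·(-1.3114) = 7.4865.

Step 5 — scale by n: T² = 4 · 7.4865 = 29.9461.

T² ≈ 29.9461


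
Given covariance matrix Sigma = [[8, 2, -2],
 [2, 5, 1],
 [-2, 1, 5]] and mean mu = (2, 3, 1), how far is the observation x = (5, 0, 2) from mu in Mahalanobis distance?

Step 1 — centre the observation: (x - mu) = (3, -3, 1).

Step 2 — invert Sigma (cofactor / det for 3×3, or solve directly):
  Sigma^{-1} = [[0.1667, -0.0833, 0.0833],
 [-0.0833, 0.25, -0.0833],
 [0.0833, -0.0833, 0.25]].

Step 3 — form the quadratic (x - mu)^T · Sigma^{-1} · (x - mu):
  Sigma^{-1} · (x - mu) = (0.8333, -1.0833, 0.75).
  (x - mu)^T · [Sigma^{-1} · (x - mu)] = (3)·(0.8333) + (-3)·(-1.0833) + (1)·(0.75) = 6.5.

Step 4 — take square root: d = √(6.5) ≈ 2.5495.

d(x, mu) = √(6.5) ≈ 2.5495


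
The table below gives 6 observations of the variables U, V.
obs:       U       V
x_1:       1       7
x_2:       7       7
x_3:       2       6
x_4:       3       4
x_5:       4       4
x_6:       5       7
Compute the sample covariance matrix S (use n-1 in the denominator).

Step 1 — column means:
  mean(U) = (1 + 7 + 2 + 3 + 4 + 5) / 6 = 22/6 = 3.6667
  mean(V) = (7 + 7 + 6 + 4 + 4 + 7) / 6 = 35/6 = 5.8333

Step 2 — sample covariance S[i,j] = (1/(n-1)) · Σ_k (x_{k,i} - mean_i) · (x_{k,j} - mean_j), with n-1 = 5.
  S[U,U] = ((-2.6667)·(-2.6667) + (3.3333)·(3.3333) + (-1.6667)·(-1.6667) + (-0.6667)·(-0.6667) + (0.3333)·(0.3333) + (1.3333)·(1.3333)) / 5 = 23.3333/5 = 4.6667
  S[U,V] = ((-2.6667)·(1.1667) + (3.3333)·(1.1667) + (-1.6667)·(0.1667) + (-0.6667)·(-1.8333) + (0.3333)·(-1.8333) + (1.3333)·(1.1667)) / 5 = 2.6667/5 = 0.5333
  S[V,V] = ((1.1667)·(1.1667) + (1.1667)·(1.1667) + (0.1667)·(0.1667) + (-1.8333)·(-1.8333) + (-1.8333)·(-1.8333) + (1.1667)·(1.1667)) / 5 = 10.8333/5 = 2.1667

S is symmetric (S[j,i] = S[i,j]). Assembling:

S = [[4.6667, 0.5333],
 [0.5333, 2.1667]]


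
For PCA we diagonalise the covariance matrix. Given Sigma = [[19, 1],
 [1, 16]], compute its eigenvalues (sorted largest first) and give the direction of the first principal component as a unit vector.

Step 1 — characteristic polynomial of 2×2 Sigma:
  det(Sigma - λI) = λ² - trace · λ + det = 0.
  trace = 19 + 16 = 35, det = 19·16 - (1)² = 303.
Step 2 — discriminant:
  Δ = trace² - 4·det = 1225 - 1212 = 13.
Step 3 — eigenvalues:
  λ = (trace ± √Δ)/2 = (35 ± 3.6056)/2,
  λ_1 = 19.3028,  λ_2 = 15.6972.

Step 4 — unit eigenvector for λ_1: solve (Sigma - λ_1 I)v = 0. First row:
  (19 - 19.3028)·v_x + (1)·v_y = 0, i.e. (-0.3028)·v_x + (1)·v_y = 0,
  so v ∝ (b, λ_1 - a) = (1, 0.3028) = u.
  ||u|| = √((1)² + (0.3028)²) = √(1.0917) ≈ 1.0448,
  v_1 = u/||u|| ≈ (0.9571, 0.2898) (||v_1|| = 1).

λ_1 = 19.3028,  λ_2 = 15.6972;  v_1 ≈ (0.9571, 0.2898)


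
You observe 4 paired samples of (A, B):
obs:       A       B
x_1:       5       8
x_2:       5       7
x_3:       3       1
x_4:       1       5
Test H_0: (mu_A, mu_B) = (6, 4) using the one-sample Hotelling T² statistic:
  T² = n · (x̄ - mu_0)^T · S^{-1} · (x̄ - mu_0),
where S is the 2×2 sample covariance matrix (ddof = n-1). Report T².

Step 1 — sample mean vector:
  mean(A) = (5 + 5 + 3 + 1) / 4 = 14/4 = 3.5
  mean(B) = (8 + 7 + 1 + 5) / 4 = 21/4 = 5.25
  x̄ = (3.5, 5.25),  deviation x̄ - mu_0 = (3.5, 5.25) - (6, 4) = (-2.5, 1.25).

Step 2 — sample covariance matrix, S[i,j] = (1/(n-1)) · Σ_k (x_{k,i} - mean_i) · (x_{k,j} - mean_j), divisor n-1 = 3:
  S[A,A] = ((1.5)·(1.5) + (1.5)·(1.5) + (-0.5)·(-0.5) + (-2.5)·(-2.5)) / 3 = 11/3 = 3.6667
  S[A,B] = ((1.5)·(2.75) + (1.5)·(1.75) + (-0.5)·(-4.25) + (-2.5)·(-0.25)) / 3 = 9.5/3 = 3.1667
  S[B,B] = ((2.75)·(2.75) + (1.75)·(1.75) + (-4.25)·(-4.25) + (-0.25)·(-0.25)) / 3 = 28.75/3 = 9.5833
  S = [[3.6667, 3.1667],
 [3.1667, 9.5833]].

Step 3 — invert S. det(S) = 3.6667·9.5833 - (3.1667)² = 25.1111.
  S^{-1} = (1/det) · [[d, -b], [-b, a]] = [[0.3816, -0.1261],
 [-0.1261, 0.146]].

Step 4 — quadratic form (x̄ - mu_0)^T · S^{-1} · (x̄ - mu_0):
  S^{-1} · (x̄ - mu_0) = (-1.1117, 0.4978),
  (x̄ - mu_0)^T · [...] = (-2.5)·(-1.1117) + (1.25)·(0.4978) = 3.4015.

Step 5 — scale by n: T² = 4 · 3.4015 = 13.6062.

T² ≈ 13.6062


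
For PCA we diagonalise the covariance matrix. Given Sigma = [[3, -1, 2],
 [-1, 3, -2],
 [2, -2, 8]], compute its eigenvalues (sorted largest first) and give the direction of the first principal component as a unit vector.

Step 1 — characteristic polynomial p(λ) = det(λI - Sigma) = λ³ - tr·λ² + c_1·λ - det, where tr = trace, c_1 = sum of the principal 2×2 minors, det = det(Sigma):
  tr = 3 + 3 + 8 = 14,
  c_1 = (3·3 - (-1)²) + (3·8 - (2)²) + (3·8 - (-2)²) = 8 + 20 + 20 = 48,
  det = 3·(3·8 - (-2)²) - (-1)·((-1)·8 - (-2)·(2)) + (2)·((-1)·(-2) - 3·(2)) = 3·(20) - (-1)·(-4) + (2)·(-4) = 48.
  So p(λ) = λ³ - 14λ² + 48λ - 48.
Step 2 — look for an integer root (rational root theorem: any rational root is an integer divisor of 48). Testing λ = 2:
  p(2) = 8 - 56 + 96 - 48 = 0  ✓
  Dividing out (λ - 2): p(λ) = (λ - 2)(λ² - 12λ + 24).
Step 3 — remaining eigenvalues from the quadratic λ² - 12λ + 24 = 0:
  Δ = 12² - 4·24 = 144 - 96 = 48,  λ = (12 ± √48)/2 = (12 ± 6.9282)/2 ≈ 9.4641 or 2.5359.
  Sorted: λ_1 = 9.4641,  λ_2 = 2.5359,  λ_3 = 2  (check: sum = 14 = tr ✓).

Step 4 — unit eigenvector for λ_1 ≈ 9.4641: v spans the null space of (Sigma - λ_1 I), whose rows are
  r_1 = (-6.4641, -1, 2),  r_2 = (-1, -6.4641, -2),  r_3 = (2, -2, -1.4641).
  v is orthogonal to every row, so take v ∝ r_1 × r_2 = ((-1)·(-2) - (2)·(-6.4641), (2)·(-1) - (-6.4641)·(-2), (-6.4641)·(-6.4641) - (-1)·(-1)) ≈ (14.9282, -14.9282, 40.7846).
  Let u = (14.9282, -14.9282, 40.7846).
  ||u|| = √((14.9282)² + (-14.9282)² + (40.7846)²) = √(2109.0869) ≈ 45.9248,  v_1 = u/||u|| ≈ (0.3251, -0.3251, 0.8881) (||v_1|| = 1).

λ_1 = 9.4641,  λ_2 = 2.5359,  λ_3 = 2;  v_1 ≈ (0.3251, -0.3251, 0.8881)


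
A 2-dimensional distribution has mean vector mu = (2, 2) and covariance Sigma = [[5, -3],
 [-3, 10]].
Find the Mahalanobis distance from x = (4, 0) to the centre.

Step 1 — centre the observation: (x - mu) = (2, -2).

Step 2 — invert Sigma. det(Sigma) = 5·10 - (-3)² = 41.
  Sigma^{-1} = (1/det) · [[d, -b], [-b, a]] = [[0.2439, 0.0732],
 [0.0732, 0.122]].

Step 3 — form the quadratic (x - mu)^T · Sigma^{-1} · (x - mu):
  Sigma^{-1} · (x - mu) = (0.3415, -0.0976).
  (x - mu)^T · [Sigma^{-1} · (x - mu)] = (2)·(0.3415) + (-2)·(-0.0976) = 0.878.

Step 4 — take square root: d = √(0.878) ≈ 0.937.

d(x, mu) = √(0.878) ≈ 0.937


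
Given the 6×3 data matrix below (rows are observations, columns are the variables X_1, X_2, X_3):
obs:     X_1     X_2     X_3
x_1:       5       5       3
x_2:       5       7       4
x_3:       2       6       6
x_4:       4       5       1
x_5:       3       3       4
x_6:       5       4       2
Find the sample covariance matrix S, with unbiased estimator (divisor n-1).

Step 1 — column means:
  mean(X_1) = (5 + 5 + 2 + 4 + 3 + 5) / 6 = 24/6 = 4
  mean(X_2) = (5 + 7 + 6 + 5 + 3 + 4) / 6 = 30/6 = 5
  mean(X_3) = (3 + 4 + 6 + 1 + 4 + 2) / 6 = 20/6 = 3.3333

Step 2 — sample covariance S[i,j] = (1/(n-1)) · Σ_k (x_{k,i} - mean_i) · (x_{k,j} - mean_j), with n-1 = 5.
  S[X_1,X_1] = ((1)·(1) + (1)·(1) + (-2)·(-2) + (0)·(0) + (-1)·(-1) + (1)·(1)) / 5 = 8/5 = 1.6
  S[X_1,X_2] = ((1)·(0) + (1)·(2) + (-2)·(1) + (0)·(0) + (-1)·(-2) + (1)·(-1)) / 5 = 1/5 = 0.2
  S[X_1,X_3] = ((1)·(-0.3333) + (1)·(0.6667) + (-2)·(2.6667) + (0)·(-2.3333) + (-1)·(0.6667) + (1)·(-1.3333)) / 5 = -7/5 = -1.4
  S[X_2,X_2] = ((0)·(0) + (2)·(2) + (1)·(1) + (0)·(0) + (-2)·(-2) + (-1)·(-1)) / 5 = 10/5 = 2
  S[X_2,X_3] = ((0)·(-0.3333) + (2)·(0.6667) + (1)·(2.6667) + (0)·(-2.3333) + (-2)·(0.6667) + (-1)·(-1.3333)) / 5 = 4/5 = 0.8
  S[X_3,X_3] = ((-0.3333)·(-0.3333) + (0.6667)·(0.6667) + (2.6667)·(2.6667) + (-2.3333)·(-2.3333) + (0.6667)·(0.6667) + (-1.3333)·(-1.3333)) / 5 = 15.3333/5 = 3.0667

S is symmetric (S[j,i] = S[i,j]). Assembling:

S = [[1.6, 0.2, -1.4],
 [0.2, 2, 0.8],
 [-1.4, 0.8, 3.0667]]


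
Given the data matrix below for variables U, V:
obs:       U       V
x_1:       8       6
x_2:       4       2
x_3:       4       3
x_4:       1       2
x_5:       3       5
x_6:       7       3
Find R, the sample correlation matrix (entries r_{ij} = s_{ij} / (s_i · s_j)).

Step 1 — column means:
  mean(U) = (8 + 4 + 4 + 1 + 3 + 7) / 6 = 27/6 = 4.5
  mean(V) = (6 + 2 + 3 + 2 + 5 + 3) / 6 = 21/6 = 3.5

Step 2 — sample variances and covariances s[i,j] = (1/(n-1)) · Σ_k (x_{k,i} - mean_i) · (x_{k,j} - mean_j), with n-1 = 5:
  s[U,U] = ((3.5)·(3.5) + (-0.5)·(-0.5) + (-0.5)·(-0.5) + (-3.5)·(-3.5) + (-1.5)·(-1.5) + (2.5)·(2.5)) / 5 = 33.5/5 = 6.7
  s[U,V] = ((3.5)·(2.5) + (-0.5)·(-1.5) + (-0.5)·(-0.5) + (-3.5)·(-1.5) + (-1.5)·(1.5) + (2.5)·(-0.5)) / 5 = 11.5/5 = 2.3
  s[V,V] = ((2.5)·(2.5) + (-1.5)·(-1.5) + (-0.5)·(-0.5) + (-1.5)·(-1.5) + (1.5)·(1.5) + (-0.5)·(-0.5)) / 5 = 13.5/5 = 2.7
  Sample standard deviations s_i = √(s[i,i]):
  s(U) = √(6.7) = 2.5884
  s(V) = √(2.7) = 1.6432

Step 3 — r_{ij} = s_{ij} / (s_i · s_j):
  r[U,U] = 1 (diagonal).
  r[U,V] = 2.3 / (2.5884 · 1.6432) = 2.3 / 4.2532 = 0.5408
  r[V,V] = 1 (diagonal).

R is symmetric with unit diagonal. Assembling:

R = [[1, 0.5408],
 [0.5408, 1]]


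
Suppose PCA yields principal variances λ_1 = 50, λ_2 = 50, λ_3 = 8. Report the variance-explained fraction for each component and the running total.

Step 1 — total variance = trace(Sigma) = Σ λ_i = 50 + 50 + 8 = 108.

Step 2 — fraction explained by component i = λ_i / Σ λ:
  PC1: 50/108 = 0.463
  PC2: 50/108 = 0.463
  PC3: 8/108 = 0.0741

Step 3 — cumulative fraction after k components = (λ_1 + ... + λ_k) / Σ λ:
  k = 1: 50/108 = 0.463
  k = 2: (50 + 50)/108 = 100/108 = 0.9259
  k = 3: (50 + 50 + 8)/108 = 108/108 = 1

Summary (fraction, with percent):

explained: PC1 0.463 (46.3%), PC2 0.463 (46.3%), PC3 0.0741 (7.41%);  cumulative: 0.463, 0.9259, 1


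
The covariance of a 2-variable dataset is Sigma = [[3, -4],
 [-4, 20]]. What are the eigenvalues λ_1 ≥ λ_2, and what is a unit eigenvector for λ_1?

Step 1 — characteristic polynomial of 2×2 Sigma:
  det(Sigma - λI) = λ² - trace · λ + det = 0.
  trace = 3 + 20 = 23, det = 3·20 - (-4)² = 44.
Step 2 — discriminant:
  Δ = trace² - 4·det = 529 - 176 = 353.
Step 3 — eigenvalues:
  λ = (trace ± √Δ)/2 = (23 ± 18.7883)/2,
  λ_1 = 20.8941,  λ_2 = 2.1059.

Step 4 — unit eigenvector for λ_1: solve (Sigma - λ_1 I)v = 0. First row:
  (3 - 20.8941)·v_x + (-4)·v_y = 0, i.e. (-17.8941)·v_x + (-4)·v_y = 0,
  so v ∝ (b, λ_1 - a) = (-4, 17.8941); multiply by -1 so the first entry is positive: u = (4, -17.8941).
  ||u|| = √((4)² + (-17.8941)²) = √(336.2005) ≈ 18.3358,
  v_1 = u/||u|| ≈ (0.2182, -0.9759) (||v_1|| = 1).

λ_1 = 20.8941,  λ_2 = 2.1059;  v_1 ≈ (0.2182, -0.9759)


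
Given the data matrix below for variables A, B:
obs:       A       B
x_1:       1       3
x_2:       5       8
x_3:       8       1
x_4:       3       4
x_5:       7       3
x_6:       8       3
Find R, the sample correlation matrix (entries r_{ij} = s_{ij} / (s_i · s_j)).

Step 1 — column means:
  mean(A) = (1 + 5 + 8 + 3 + 7 + 8) / 6 = 32/6 = 5.3333
  mean(B) = (3 + 8 + 1 + 4 + 3 + 3) / 6 = 22/6 = 3.6667

Step 2 — sample variances and covariances s[i,j] = (1/(n-1)) · Σ_k (x_{k,i} - mean_i) · (x_{k,j} - mean_j), with n-1 = 5:
  s[A,A] = ((-4.3333)·(-4.3333) + (-0.3333)·(-0.3333) + (2.6667)·(2.6667) + (-2.3333)·(-2.3333) + (1.6667)·(1.6667) + (2.6667)·(2.6667)) / 5 = 41.3333/5 = 8.2667
  s[A,B] = ((-4.3333)·(-0.6667) + (-0.3333)·(4.3333) + (2.6667)·(-2.6667) + (-2.3333)·(0.3333) + (1.6667)·(-0.6667) + (2.6667)·(-0.6667)) / 5 = -9.3333/5 = -1.8667
  s[B,B] = ((-0.6667)·(-0.6667) + (4.3333)·(4.3333) + (-2.6667)·(-2.6667) + (0.3333)·(0.3333) + (-0.6667)·(-0.6667) + (-0.6667)·(-0.6667)) / 5 = 27.3333/5 = 5.4667
  Sample standard deviations s_i = √(s[i,i]):
  s(A) = √(8.2667) = 2.8752
  s(B) = √(5.4667) = 2.3381

Step 3 — r_{ij} = s_{ij} / (s_i · s_j):
  r[A,A] = 1 (diagonal).
  r[A,B] = -1.8667 / (2.8752 · 2.3381) = -1.8667 / 6.7224 = -0.2777
  r[B,B] = 1 (diagonal).

R is symmetric with unit diagonal. Assembling:

R = [[1, -0.2777],
 [-0.2777, 1]]


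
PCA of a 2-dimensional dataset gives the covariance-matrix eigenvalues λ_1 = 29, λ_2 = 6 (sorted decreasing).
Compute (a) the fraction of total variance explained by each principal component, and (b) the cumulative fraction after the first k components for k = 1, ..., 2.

Step 1 — total variance = trace(Sigma) = Σ λ_i = 29 + 6 = 35.

Step 2 — fraction explained by component i = λ_i / Σ λ:
  PC1: 29/35 = 0.8286
  PC2: 6/35 = 0.1714

Step 3 — cumulative fraction after k components = (λ_1 + ... + λ_k) / Σ λ:
  k = 1: 29/35 = 0.8286
  k = 2: (29 + 6)/35 = 35/35 = 1

Summary (fraction, with percent):

explained: PC1 0.8286 (82.86%), PC2 0.1714 (17.14%);  cumulative: 0.8286, 1


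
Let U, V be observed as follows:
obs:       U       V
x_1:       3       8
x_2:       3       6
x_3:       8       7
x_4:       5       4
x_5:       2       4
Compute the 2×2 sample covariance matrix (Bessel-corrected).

Step 1 — column means:
  mean(U) = (3 + 3 + 8 + 5 + 2) / 5 = 21/5 = 4.2
  mean(V) = (8 + 6 + 7 + 4 + 4) / 5 = 29/5 = 5.8

Step 2 — sample covariance S[i,j] = (1/(n-1)) · Σ_k (x_{k,i} - mean_i) · (x_{k,j} - mean_j), with n-1 = 4.
  S[U,U] = ((-1.2)·(-1.2) + (-1.2)·(-1.2) + (3.8)·(3.8) + (0.8)·(0.8) + (-2.2)·(-2.2)) / 4 = 22.8/4 = 5.7
  S[U,V] = ((-1.2)·(2.2) + (-1.2)·(0.2) + (3.8)·(1.2) + (0.8)·(-1.8) + (-2.2)·(-1.8)) / 4 = 4.2/4 = 1.05
  S[V,V] = ((2.2)·(2.2) + (0.2)·(0.2) + (1.2)·(1.2) + (-1.8)·(-1.8) + (-1.8)·(-1.8)) / 4 = 12.8/4 = 3.2

S is symmetric (S[j,i] = S[i,j]). Assembling:

S = [[5.7, 1.05],
 [1.05, 3.2]]


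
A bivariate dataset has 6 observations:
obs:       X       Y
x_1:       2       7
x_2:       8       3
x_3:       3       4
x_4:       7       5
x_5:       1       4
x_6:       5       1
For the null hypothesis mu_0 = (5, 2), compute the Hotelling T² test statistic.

Step 1 — sample mean vector:
  mean(X) = (2 + 8 + 3 + 7 + 1 + 5) / 6 = 26/6 = 4.3333
  mean(Y) = (7 + 3 + 4 + 5 + 4 + 1) / 6 = 24/6 = 4
  x̄ = (4.3333, 4),  deviation x̄ - mu_0 = (4.3333, 4) - (5, 2) = (-0.6667, 2).

Step 2 — sample covariance matrix, S[i,j] = (1/(n-1)) · Σ_k (x_{k,i} - mean_i) · (x_{k,j} - mean_j), divisor n-1 = 5:
  S[X,X] = ((-2.3333)·(-2.3333) + (3.6667)·(3.6667) + (-1.3333)·(-1.3333) + (2.6667)·(2.6667) + (-3.3333)·(-3.3333) + (0.6667)·(0.6667)) / 5 = 39.3333/5 = 7.8667
  S[X,Y] = ((-2.3333)·(3) + (3.6667)·(-1) + (-1.3333)·(0) + (2.6667)·(1) + (-3.3333)·(0) + (0.6667)·(-3)) / 5 = -10/5 = -2
  S[Y,Y] = ((3)·(3) + (-1)·(-1) + (0)·(0) + (1)·(1) + (0)·(0) + (-3)·(-3)) / 5 = 20/5 = 4
  S = [[7.8667, -2],
 [-2, 4]].

Step 3 — invert S. det(S) = 7.8667·4 - (-2)² = 27.4667.
  S^{-1} = (1/det) · [[d, -b], [-b, a]] = [[0.1456, 0.0728],
 [0.0728, 0.2864]].

Step 4 — quadratic form (x̄ - mu_0)^T · S^{-1} · (x̄ - mu_0):
  S^{-1} · (x̄ - mu_0) = (0.0485, 0.5243),
  (x̄ - mu_0)^T · [...] = (-0.6667)·(0.0485) + (2)·(0.5243) = 1.0162.

Step 5 — scale by n: T² = 6 · 1.0162 = 6.0971.

T² ≈ 6.0971


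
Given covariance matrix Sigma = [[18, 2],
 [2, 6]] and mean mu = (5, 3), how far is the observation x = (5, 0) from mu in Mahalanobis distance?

Step 1 — centre the observation: (x - mu) = (0, -3).

Step 2 — invert Sigma. det(Sigma) = 18·6 - (2)² = 104.
  Sigma^{-1} = (1/det) · [[d, -b], [-b, a]] = [[0.0577, -0.0192],
 [-0.0192, 0.1731]].

Step 3 — form the quadratic (x - mu)^T · Sigma^{-1} · (x - mu):
  Sigma^{-1} · (x - mu) = (0.0577, -0.5192).
  (x - mu)^T · [Sigma^{-1} · (x - mu)] = (0)·(0.0577) + (-3)·(-0.5192) = 1.5577.

Step 4 — take square root: d = √(1.5577) ≈ 1.2481.

d(x, mu) = √(1.5577) ≈ 1.2481


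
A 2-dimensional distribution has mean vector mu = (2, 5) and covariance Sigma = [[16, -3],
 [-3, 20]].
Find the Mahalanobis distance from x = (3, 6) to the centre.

Step 1 — centre the observation: (x - mu) = (1, 1).

Step 2 — invert Sigma. det(Sigma) = 16·20 - (-3)² = 311.
  Sigma^{-1} = (1/det) · [[d, -b], [-b, a]] = [[0.0643, 0.0096],
 [0.0096, 0.0514]].

Step 3 — form the quadratic (x - mu)^T · Sigma^{-1} · (x - mu):
  Sigma^{-1} · (x - mu) = (0.074, 0.0611).
  (x - mu)^T · [Sigma^{-1} · (x - mu)] = (1)·(0.074) + (1)·(0.0611) = 0.135.

Step 4 — take square root: d = √(0.135) ≈ 0.3675.

d(x, mu) = √(0.135) ≈ 0.3675


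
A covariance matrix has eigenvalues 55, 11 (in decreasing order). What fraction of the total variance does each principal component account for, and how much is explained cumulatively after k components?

Step 1 — total variance = trace(Sigma) = Σ λ_i = 55 + 11 = 66.

Step 2 — fraction explained by component i = λ_i / Σ λ:
  PC1: 55/66 = 0.8333
  PC2: 11/66 = 0.1667

Step 3 — cumulative fraction after k components = (λ_1 + ... + λ_k) / Σ λ:
  k = 1: 55/66 = 0.8333
  k = 2: (55 + 11)/66 = 66/66 = 1

Summary (fraction, with percent):

explained: PC1 0.8333 (83.33%), PC2 0.1667 (16.67%);  cumulative: 0.8333, 1


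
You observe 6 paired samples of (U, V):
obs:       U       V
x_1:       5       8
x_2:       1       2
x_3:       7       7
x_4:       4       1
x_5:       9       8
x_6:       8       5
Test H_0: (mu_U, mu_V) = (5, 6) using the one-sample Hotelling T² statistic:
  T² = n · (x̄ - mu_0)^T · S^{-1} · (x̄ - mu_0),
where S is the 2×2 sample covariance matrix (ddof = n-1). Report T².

Step 1 — sample mean vector:
  mean(U) = (5 + 1 + 7 + 4 + 9 + 8) / 6 = 34/6 = 5.6667
  mean(V) = (8 + 2 + 7 + 1 + 8 + 5) / 6 = 31/6 = 5.1667
  x̄ = (5.6667, 5.1667),  deviation x̄ - mu_0 = (5.6667, 5.1667) - (5, 6) = (0.6667, -0.8333).

Step 2 — sample covariance matrix, S[i,j] = (1/(n-1)) · Σ_k (x_{k,i} - mean_i) · (x_{k,j} - mean_j), divisor n-1 = 5:
  S[U,U] = ((-0.6667)·(-0.6667) + (-4.6667)·(-4.6667) + (1.3333)·(1.3333) + (-1.6667)·(-1.6667) + (3.3333)·(3.3333) + (2.3333)·(2.3333)) / 5 = 43.3333/5 = 8.6667
  S[U,V] = ((-0.6667)·(2.8333) + (-4.6667)·(-3.1667) + (1.3333)·(1.8333) + (-1.6667)·(-4.1667) + (3.3333)·(2.8333) + (2.3333)·(-0.1667)) / 5 = 31.3333/5 = 6.2667
  S[V,V] = ((2.8333)·(2.8333) + (-3.1667)·(-3.1667) + (1.8333)·(1.8333) + (-4.1667)·(-4.1667) + (2.8333)·(2.8333) + (-0.1667)·(-0.1667)) / 5 = 46.8333/5 = 9.3667
  S = [[8.6667, 6.2667],
 [6.2667, 9.3667]].

Step 3 — invert S. det(S) = 8.6667·9.3667 - (6.2667)² = 41.9067.
  S^{-1} = (1/det) · [[d, -b], [-b, a]] = [[0.2235, -0.1495],
 [-0.1495, 0.2068]].

Step 4 — quadratic form (x̄ - mu_0)^T · S^{-1} · (x̄ - mu_0):
  S^{-1} · (x̄ - mu_0) = (0.2736, -0.272),
  (x̄ - mu_0)^T · [...] = (0.6667)·(0.2736) + (-0.8333)·(-0.272) = 0.4091.

Step 5 — scale by n: T² = 6 · 0.4091 = 2.4547.

T² ≈ 2.4547


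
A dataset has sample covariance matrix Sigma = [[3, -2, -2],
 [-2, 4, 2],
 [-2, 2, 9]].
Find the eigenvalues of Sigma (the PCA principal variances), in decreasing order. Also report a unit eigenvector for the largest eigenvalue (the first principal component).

Step 1 — characteristic polynomial p(λ) = det(λI - Sigma) = λ³ - tr·λ² + c_1·λ - det, where tr = trace, c_1 = sum of the principal 2×2 minors, det = det(Sigma):
  tr = 3 + 4 + 9 = 16,
  c_1 = (3·4 - (-2)²) + (3·9 - (-2)²) + (4·9 - (2)²) = 8 + 23 + 32 = 63,
  det = 3·(4·9 - (2)²) - (-2)·((-2)·9 - (2)·(-2)) + (-2)·((-2)·(2) - 4·(-2)) = 3·(32) - (-2)·(-14) + (-2)·(4) = 60.
  So p(λ) = λ³ - 16λ² + 63λ - 60.
Step 2 — look for an integer root (rational root theorem: any rational root is an integer divisor of 60). Testing λ = 4:
  p(4) = 64 - 256 + 252 - 60 = 0  ✓
  Dividing out (λ - 4): p(λ) = (λ - 4)(λ² - 12λ + 15).
Step 3 — remaining eigenvalues from the quadratic λ² - 12λ + 15 = 0:
  Δ = 12² - 4·15 = 144 - 60 = 84,  λ = (12 ± √84)/2 = (12 ± 9.1652)/2 ≈ 10.5826 or 1.4174.
  Sorted: λ_1 = 10.5826,  λ_2 = 4,  λ_3 = 1.4174  (check: sum = 16 = tr ✓).

Step 4 — unit eigenvector for λ_1 ≈ 10.5826: v spans the null space of (Sigma - λ_1 I), whose rows are
  r_1 = (-7.5826, -2, -2),  r_2 = (-2, -6.5826, 2),  r_3 = (-2, 2, -1.5826).
  v is orthogonal to every row, so take v ∝ r_1 × r_2 = ((-2)·(2) - (-2)·(-6.5826), (-2)·(-2) - (-7.5826)·(2), (-7.5826)·(-6.5826) - (-2)·(-2)) ≈ (-17.1652, 19.1652, 45.9129).
  Rescale (multiply by -1 so the first nonzero entry is positive): u = (17.1652, -19.1652, -45.9129).
  ||u|| = √((17.1652)² + (-19.1652)² + (-45.9129)²) = √(2769.9379) ≈ 52.6302,  v_1 = u/||u|| ≈ (0.3261, -0.3641, -0.8724) (||v_1|| = 1).

λ_1 = 10.5826,  λ_2 = 4,  λ_3 = 1.4174;  v_1 ≈ (0.3261, -0.3641, -0.8724)


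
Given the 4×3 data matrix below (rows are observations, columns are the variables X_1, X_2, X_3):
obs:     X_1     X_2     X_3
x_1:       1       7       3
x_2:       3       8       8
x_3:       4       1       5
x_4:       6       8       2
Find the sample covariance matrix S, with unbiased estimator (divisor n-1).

Step 1 — column means:
  mean(X_1) = (1 + 3 + 4 + 6) / 4 = 14/4 = 3.5
  mean(X_2) = (7 + 8 + 1 + 8) / 4 = 24/4 = 6
  mean(X_3) = (3 + 8 + 5 + 2) / 4 = 18/4 = 4.5

Step 2 — sample covariance S[i,j] = (1/(n-1)) · Σ_k (x_{k,i} - mean_i) · (x_{k,j} - mean_j), with n-1 = 3.
  S[X_1,X_1] = ((-2.5)·(-2.5) + (-0.5)·(-0.5) + (0.5)·(0.5) + (2.5)·(2.5)) / 3 = 13/3 = 4.3333
  S[X_1,X_2] = ((-2.5)·(1) + (-0.5)·(2) + (0.5)·(-5) + (2.5)·(2)) / 3 = -1/3 = -0.3333
  S[X_1,X_3] = ((-2.5)·(-1.5) + (-0.5)·(3.5) + (0.5)·(0.5) + (2.5)·(-2.5)) / 3 = -4/3 = -1.3333
  S[X_2,X_2] = ((1)·(1) + (2)·(2) + (-5)·(-5) + (2)·(2)) / 3 = 34/3 = 11.3333
  S[X_2,X_3] = ((1)·(-1.5) + (2)·(3.5) + (-5)·(0.5) + (2)·(-2.5)) / 3 = -2/3 = -0.6667
  S[X_3,X_3] = ((-1.5)·(-1.5) + (3.5)·(3.5) + (0.5)·(0.5) + (-2.5)·(-2.5)) / 3 = 21/3 = 7

S is symmetric (S[j,i] = S[i,j]). Assembling:

S = [[4.3333, -0.3333, -1.3333],
 [-0.3333, 11.3333, -0.6667],
 [-1.3333, -0.6667, 7]]


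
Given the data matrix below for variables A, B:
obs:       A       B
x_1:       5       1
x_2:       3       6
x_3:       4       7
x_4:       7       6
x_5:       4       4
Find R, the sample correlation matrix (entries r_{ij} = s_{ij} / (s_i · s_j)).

Step 1 — column means:
  mean(A) = (5 + 3 + 4 + 7 + 4) / 5 = 23/5 = 4.6
  mean(B) = (1 + 6 + 7 + 6 + 4) / 5 = 24/5 = 4.8

Step 2 — sample variances and covariances s[i,j] = (1/(n-1)) · Σ_k (x_{k,i} - mean_i) · (x_{k,j} - mean_j), with n-1 = 4:
  s[A,A] = ((0.4)·(0.4) + (-1.6)·(-1.6) + (-0.6)·(-0.6) + (2.4)·(2.4) + (-0.6)·(-0.6)) / 4 = 9.2/4 = 2.3
  s[A,B] = ((0.4)·(-3.8) + (-1.6)·(1.2) + (-0.6)·(2.2) + (2.4)·(1.2) + (-0.6)·(-0.8)) / 4 = -1.4/4 = -0.35
  s[B,B] = ((-3.8)·(-3.8) + (1.2)·(1.2) + (2.2)·(2.2) + (1.2)·(1.2) + (-0.8)·(-0.8)) / 4 = 22.8/4 = 5.7
  Sample standard deviations s_i = √(s[i,i]):
  s(A) = √(2.3) = 1.5166
  s(B) = √(5.7) = 2.3875

Step 3 — r_{ij} = s_{ij} / (s_i · s_j):
  r[A,A] = 1 (diagonal).
  r[A,B] = -0.35 / (1.5166 · 2.3875) = -0.35 / 3.6208 = -0.0967
  r[B,B] = 1 (diagonal).

R is symmetric with unit diagonal. Assembling:

R = [[1, -0.0967],
 [-0.0967, 1]]


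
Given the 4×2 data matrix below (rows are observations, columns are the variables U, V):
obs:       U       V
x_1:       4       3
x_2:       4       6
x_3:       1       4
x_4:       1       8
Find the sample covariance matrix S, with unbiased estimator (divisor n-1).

Step 1 — column means:
  mean(U) = (4 + 4 + 1 + 1) / 4 = 10/4 = 2.5
  mean(V) = (3 + 6 + 4 + 8) / 4 = 21/4 = 5.25

Step 2 — sample covariance S[i,j] = (1/(n-1)) · Σ_k (x_{k,i} - mean_i) · (x_{k,j} - mean_j), with n-1 = 3.
  S[U,U] = ((1.5)·(1.5) + (1.5)·(1.5) + (-1.5)·(-1.5) + (-1.5)·(-1.5)) / 3 = 9/3 = 3
  S[U,V] = ((1.5)·(-2.25) + (1.5)·(0.75) + (-1.5)·(-1.25) + (-1.5)·(2.75)) / 3 = -4.5/3 = -1.5
  S[V,V] = ((-2.25)·(-2.25) + (0.75)·(0.75) + (-1.25)·(-1.25) + (2.75)·(2.75)) / 3 = 14.75/3 = 4.9167

S is symmetric (S[j,i] = S[i,j]). Assembling:

S = [[3, -1.5],
 [-1.5, 4.9167]]


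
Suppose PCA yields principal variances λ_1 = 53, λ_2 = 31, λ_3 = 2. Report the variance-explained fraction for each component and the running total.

Step 1 — total variance = trace(Sigma) = Σ λ_i = 53 + 31 + 2 = 86.

Step 2 — fraction explained by component i = λ_i / Σ λ:
  PC1: 53/86 = 0.6163
  PC2: 31/86 = 0.3605
  PC3: 2/86 = 0.0233

Step 3 — cumulative fraction after k components = (λ_1 + ... + λ_k) / Σ λ:
  k = 1: 53/86 = 0.6163
  k = 2: (53 + 31)/86 = 84/86 = 0.9767
  k = 3: (53 + 31 + 2)/86 = 86/86 = 1

Summary (fraction, with percent):

explained: PC1 0.6163 (61.63%), PC2 0.3605 (36.05%), PC3 0.0233 (2.33%);  cumulative: 0.6163, 0.9767, 1


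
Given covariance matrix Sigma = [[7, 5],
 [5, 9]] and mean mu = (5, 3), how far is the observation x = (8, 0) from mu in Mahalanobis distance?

Step 1 — centre the observation: (x - mu) = (3, -3).

Step 2 — invert Sigma. det(Sigma) = 7·9 - (5)² = 38.
  Sigma^{-1} = (1/det) · [[d, -b], [-b, a]] = [[0.2368, -0.1316],
 [-0.1316, 0.1842]].

Step 3 — form the quadratic (x - mu)^T · Sigma^{-1} · (x - mu):
  Sigma^{-1} · (x - mu) = (1.1053, -0.9474).
  (x - mu)^T · [Sigma^{-1} · (x - mu)] = (3)·(1.1053) + (-3)·(-0.9474) = 6.1579.

Step 4 — take square root: d = √(6.1579) ≈ 2.4815.

d(x, mu) = √(6.1579) ≈ 2.4815


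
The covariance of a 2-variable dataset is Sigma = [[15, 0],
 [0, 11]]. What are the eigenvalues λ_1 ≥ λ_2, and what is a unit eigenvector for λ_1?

Step 1 — characteristic polynomial of 2×2 Sigma:
  det(Sigma - λI) = λ² - trace · λ + det = 0.
  trace = 15 + 11 = 26, det = 15·11 - (0)² = 165.
Step 2 — discriminant:
  Δ = trace² - 4·det = 676 - 660 = 16.
Step 3 — eigenvalues:
  λ = (trace ± √Δ)/2 = (26 ± 4)/2,
  λ_1 = 15,  λ_2 = 11.

Step 4 — unit eigenvector for λ_1: Sigma is diagonal, so its eigenvectors are the coordinate axes. λ_1 = 15 is the diagonal entry on the first coordinate axis, hence
  v_1 = (1, 0) (||v_1|| = 1).

λ_1 = 15,  λ_2 = 11;  v_1 ≈ (1, 0)


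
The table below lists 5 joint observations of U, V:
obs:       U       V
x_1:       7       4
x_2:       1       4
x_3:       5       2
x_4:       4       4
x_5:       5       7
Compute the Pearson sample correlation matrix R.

Step 1 — column means:
  mean(U) = (7 + 1 + 5 + 4 + 5) / 5 = 22/5 = 4.4
  mean(V) = (4 + 4 + 2 + 4 + 7) / 5 = 21/5 = 4.2

Step 2 — sample variances and covariances s[i,j] = (1/(n-1)) · Σ_k (x_{k,i} - mean_i) · (x_{k,j} - mean_j), with n-1 = 4:
  s[U,U] = ((2.6)·(2.6) + (-3.4)·(-3.4) + (0.6)·(0.6) + (-0.4)·(-0.4) + (0.6)·(0.6)) / 4 = 19.2/4 = 4.8
  s[U,V] = ((2.6)·(-0.2) + (-3.4)·(-0.2) + (0.6)·(-2.2) + (-0.4)·(-0.2) + (0.6)·(2.8)) / 4 = 0.6/4 = 0.15
  s[V,V] = ((-0.2)·(-0.2) + (-0.2)·(-0.2) + (-2.2)·(-2.2) + (-0.2)·(-0.2) + (2.8)·(2.8)) / 4 = 12.8/4 = 3.2
  Sample standard deviations s_i = √(s[i,i]):
  s(U) = √(4.8) = 2.1909
  s(V) = √(3.2) = 1.7889

Step 3 — r_{ij} = s_{ij} / (s_i · s_j):
  r[U,U] = 1 (diagonal).
  r[U,V] = 0.15 / (2.1909 · 1.7889) = 0.15 / 3.9192 = 0.0383
  r[V,V] = 1 (diagonal).

R is symmetric with unit diagonal. Assembling:

R = [[1, 0.0383],
 [0.0383, 1]]


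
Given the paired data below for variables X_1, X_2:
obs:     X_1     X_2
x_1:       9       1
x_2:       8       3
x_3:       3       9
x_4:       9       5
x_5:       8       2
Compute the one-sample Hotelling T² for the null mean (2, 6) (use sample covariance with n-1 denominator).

Step 1 — sample mean vector:
  mean(X_1) = (9 + 8 + 3 + 9 + 8) / 5 = 37/5 = 7.4
  mean(X_2) = (1 + 3 + 9 + 5 + 2) / 5 = 20/5 = 4
  x̄ = (7.4, 4),  deviation x̄ - mu_0 = (7.4, 4) - (2, 6) = (5.4, -2).

Step 2 — sample covariance matrix, S[i,j] = (1/(n-1)) · Σ_k (x_{k,i} - mean_i) · (x_{k,j} - mean_j), divisor n-1 = 4:
  S[X_1,X_1] = ((1.6)·(1.6) + (0.6)·(0.6) + (-4.4)·(-4.4) + (1.6)·(1.6) + (0.6)·(0.6)) / 4 = 25.2/4 = 6.3
  S[X_1,X_2] = ((1.6)·(-3) + (0.6)·(-1) + (-4.4)·(5) + (1.6)·(1) + (0.6)·(-2)) / 4 = -27/4 = -6.75
  S[X_2,X_2] = ((-3)·(-3) + (-1)·(-1) + (5)·(5) + (1)·(1) + (-2)·(-2)) / 4 = 40/4 = 10
  S = [[6.3, -6.75],
 [-6.75, 10]].

Step 3 — invert S. det(S) = 6.3·10 - (-6.75)² = 17.4375.
  S^{-1} = (1/det) · [[d, -b], [-b, a]] = [[0.5735, 0.3871],
 [0.3871, 0.3613]].

Step 4 — quadratic form (x̄ - mu_0)^T · S^{-1} · (x̄ - mu_0):
  S^{-1} · (x̄ - mu_0) = (2.3226, 1.3677),
  (x̄ - mu_0)^T · [...] = (5.4)·(2.3226) + (-2)·(1.3677) = 9.8065.

Step 5 — scale by n: T² = 5 · 9.8065 = 49.0323.

T² ≈ 49.0323


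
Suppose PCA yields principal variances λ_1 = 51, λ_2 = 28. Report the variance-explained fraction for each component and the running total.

Step 1 — total variance = trace(Sigma) = Σ λ_i = 51 + 28 = 79.

Step 2 — fraction explained by component i = λ_i / Σ λ:
  PC1: 51/79 = 0.6456
  PC2: 28/79 = 0.3544

Step 3 — cumulative fraction after k components = (λ_1 + ... + λ_k) / Σ λ:
  k = 1: 51/79 = 0.6456
  k = 2: (51 + 28)/79 = 79/79 = 1

Summary (fraction, with percent):

explained: PC1 0.6456 (64.56%), PC2 0.3544 (35.44%);  cumulative: 0.6456, 1


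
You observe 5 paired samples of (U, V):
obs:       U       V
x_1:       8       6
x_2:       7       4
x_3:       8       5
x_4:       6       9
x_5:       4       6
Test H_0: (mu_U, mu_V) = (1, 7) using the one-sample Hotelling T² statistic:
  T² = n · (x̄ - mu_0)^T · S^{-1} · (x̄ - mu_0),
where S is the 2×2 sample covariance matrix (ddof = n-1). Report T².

Step 1 — sample mean vector:
  mean(U) = (8 + 7 + 8 + 6 + 4) / 5 = 33/5 = 6.6
  mean(V) = (6 + 4 + 5 + 9 + 6) / 5 = 30/5 = 6
  x̄ = (6.6, 6),  deviation x̄ - mu_0 = (6.6, 6) - (1, 7) = (5.6, -1).

Step 2 — sample covariance matrix, S[i,j] = (1/(n-1)) · Σ_k (x_{k,i} - mean_i) · (x_{k,j} - mean_j), divisor n-1 = 4:
  S[U,U] = ((1.4)·(1.4) + (0.4)·(0.4) + (1.4)·(1.4) + (-0.6)·(-0.6) + (-2.6)·(-2.6)) / 4 = 11.2/4 = 2.8
  S[U,V] = ((1.4)·(0) + (0.4)·(-2) + (1.4)·(-1) + (-0.6)·(3) + (-2.6)·(0)) / 4 = -4/4 = -1
  S[V,V] = ((0)·(0) + (-2)·(-2) + (-1)·(-1) + (3)·(3) + (0)·(0)) / 4 = 14/4 = 3.5
  S = [[2.8, -1],
 [-1, 3.5]].

Step 3 — invert S. det(S) = 2.8·3.5 - (-1)² = 8.8.
  S^{-1} = (1/det) · [[d, -b], [-b, a]] = [[0.3977, 0.1136],
 [0.1136, 0.3182]].

Step 4 — quadratic form (x̄ - mu_0)^T · S^{-1} · (x̄ - mu_0):
  S^{-1} · (x̄ - mu_0) = (2.1136, 0.3182),
  (x̄ - mu_0)^T · [...] = (5.6)·(2.1136) + (-1)·(0.3182) = 11.5182.

Step 5 — scale by n: T² = 5 · 11.5182 = 57.5909.

T² ≈ 57.5909


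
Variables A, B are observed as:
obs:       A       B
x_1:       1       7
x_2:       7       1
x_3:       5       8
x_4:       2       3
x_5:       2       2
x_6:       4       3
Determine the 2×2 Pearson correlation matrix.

Step 1 — column means:
  mean(A) = (1 + 7 + 5 + 2 + 2 + 4) / 6 = 21/6 = 3.5
  mean(B) = (7 + 1 + 8 + 3 + 2 + 3) / 6 = 24/6 = 4

Step 2 — sample variances and covariances s[i,j] = (1/(n-1)) · Σ_k (x_{k,i} - mean_i) · (x_{k,j} - mean_j), with n-1 = 5:
  s[A,A] = ((-2.5)·(-2.5) + (3.5)·(3.5) + (1.5)·(1.5) + (-1.5)·(-1.5) + (-1.5)·(-1.5) + (0.5)·(0.5)) / 5 = 25.5/5 = 5.1
  s[A,B] = ((-2.5)·(3) + (3.5)·(-3) + (1.5)·(4) + (-1.5)·(-1) + (-1.5)·(-2) + (0.5)·(-1)) / 5 = -8/5 = -1.6
  s[B,B] = ((3)·(3) + (-3)·(-3) + (4)·(4) + (-1)·(-1) + (-2)·(-2) + (-1)·(-1)) / 5 = 40/5 = 8
  Sample standard deviations s_i = √(s[i,i]):
  s(A) = √(5.1) = 2.2583
  s(B) = √(8) = 2.8284

Step 3 — r_{ij} = s_{ij} / (s_i · s_j):
  r[A,A] = 1 (diagonal).
  r[A,B] = -1.6 / (2.2583 · 2.8284) = -1.6 / 6.3875 = -0.2505
  r[B,B] = 1 (diagonal).

R is symmetric with unit diagonal. Assembling:

R = [[1, -0.2505],
 [-0.2505, 1]]


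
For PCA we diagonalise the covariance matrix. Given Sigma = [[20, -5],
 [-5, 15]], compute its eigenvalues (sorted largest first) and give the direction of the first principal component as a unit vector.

Step 1 — characteristic polynomial of 2×2 Sigma:
  det(Sigma - λI) = λ² - trace · λ + det = 0.
  trace = 20 + 15 = 35, det = 20·15 - (-5)² = 275.
Step 2 — discriminant:
  Δ = trace² - 4·det = 1225 - 1100 = 125.
Step 3 — eigenvalues:
  λ = (trace ± √Δ)/2 = (35 ± 11.1803)/2,
  λ_1 = 23.0902,  λ_2 = 11.9098.

Step 4 — unit eigenvector for λ_1: solve (Sigma - λ_1 I)v = 0. First row:
  (20 - 23.0902)·v_x + (-5)·v_y = 0, i.e. (-3.0902)·v_x + (-5)·v_y = 0,
  so v ∝ (b, λ_1 - a) = (-5, 3.0902); multiply by -1 so the first entry is positive: u = (5, -3.0902).
  ||u|| = √((5)² + (-3.0902)²) = √(34.5492) ≈ 5.8779,
  v_1 = u/||u|| ≈ (0.8507, -0.5257) (||v_1|| = 1).

λ_1 = 23.0902,  λ_2 = 11.9098;  v_1 ≈ (0.8507, -0.5257)


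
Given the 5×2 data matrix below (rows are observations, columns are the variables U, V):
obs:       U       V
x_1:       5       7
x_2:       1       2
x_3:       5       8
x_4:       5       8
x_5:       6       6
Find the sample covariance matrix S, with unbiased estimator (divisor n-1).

Step 1 — column means:
  mean(U) = (5 + 1 + 5 + 5 + 6) / 5 = 22/5 = 4.4
  mean(V) = (7 + 2 + 8 + 8 + 6) / 5 = 31/5 = 6.2

Step 2 — sample covariance S[i,j] = (1/(n-1)) · Σ_k (x_{k,i} - mean_i) · (x_{k,j} - mean_j), with n-1 = 4.
  S[U,U] = ((0.6)·(0.6) + (-3.4)·(-3.4) + (0.6)·(0.6) + (0.6)·(0.6) + (1.6)·(1.6)) / 4 = 15.2/4 = 3.8
  S[U,V] = ((0.6)·(0.8) + (-3.4)·(-4.2) + (0.6)·(1.8) + (0.6)·(1.8) + (1.6)·(-0.2)) / 4 = 16.6/4 = 4.15
  S[V,V] = ((0.8)·(0.8) + (-4.2)·(-4.2) + (1.8)·(1.8) + (1.8)·(1.8) + (-0.2)·(-0.2)) / 4 = 24.8/4 = 6.2

S is symmetric (S[j,i] = S[i,j]). Assembling:

S = [[3.8, 4.15],
 [4.15, 6.2]]


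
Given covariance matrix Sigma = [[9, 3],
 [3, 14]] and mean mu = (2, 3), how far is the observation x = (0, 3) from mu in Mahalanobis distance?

Step 1 — centre the observation: (x - mu) = (-2, 0).

Step 2 — invert Sigma. det(Sigma) = 9·14 - (3)² = 117.
  Sigma^{-1} = (1/det) · [[d, -b], [-b, a]] = [[0.1197, -0.0256],
 [-0.0256, 0.0769]].

Step 3 — form the quadratic (x - mu)^T · Sigma^{-1} · (x - mu):
  Sigma^{-1} · (x - mu) = (-0.2393, 0.0513).
  (x - mu)^T · [Sigma^{-1} · (x - mu)] = (-2)·(-0.2393) + (0)·(0.0513) = 0.4786.

Step 4 — take square root: d = √(0.4786) ≈ 0.6918.

d(x, mu) = √(0.4786) ≈ 0.6918
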